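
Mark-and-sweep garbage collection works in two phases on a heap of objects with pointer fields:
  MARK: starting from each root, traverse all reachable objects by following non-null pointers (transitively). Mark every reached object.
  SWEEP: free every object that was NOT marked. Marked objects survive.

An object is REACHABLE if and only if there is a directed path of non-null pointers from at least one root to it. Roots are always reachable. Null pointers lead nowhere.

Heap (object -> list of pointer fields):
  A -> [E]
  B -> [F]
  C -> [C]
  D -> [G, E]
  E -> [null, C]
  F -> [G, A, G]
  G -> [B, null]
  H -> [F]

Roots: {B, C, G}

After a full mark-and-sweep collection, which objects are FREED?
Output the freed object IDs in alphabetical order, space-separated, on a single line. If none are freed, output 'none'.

Answer: D H

Derivation:
Roots: B C G
Mark B: refs=F, marked=B
Mark C: refs=C, marked=B C
Mark G: refs=B null, marked=B C G
Mark F: refs=G A G, marked=B C F G
Mark A: refs=E, marked=A B C F G
Mark E: refs=null C, marked=A B C E F G
Unmarked (collected): D H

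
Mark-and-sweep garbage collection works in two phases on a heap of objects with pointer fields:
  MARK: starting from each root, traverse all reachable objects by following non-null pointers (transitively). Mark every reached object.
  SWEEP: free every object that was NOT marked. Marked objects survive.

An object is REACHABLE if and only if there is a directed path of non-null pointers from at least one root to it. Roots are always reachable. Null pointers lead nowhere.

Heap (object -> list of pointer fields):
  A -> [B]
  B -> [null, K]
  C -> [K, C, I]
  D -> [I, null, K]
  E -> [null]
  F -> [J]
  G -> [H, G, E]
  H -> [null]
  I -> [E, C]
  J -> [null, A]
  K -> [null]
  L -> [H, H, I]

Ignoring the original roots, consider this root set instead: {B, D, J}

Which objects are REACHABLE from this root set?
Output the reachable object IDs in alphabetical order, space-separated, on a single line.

Roots: B D J
Mark B: refs=null K, marked=B
Mark D: refs=I null K, marked=B D
Mark J: refs=null A, marked=B D J
Mark K: refs=null, marked=B D J K
Mark I: refs=E C, marked=B D I J K
Mark A: refs=B, marked=A B D I J K
Mark E: refs=null, marked=A B D E I J K
Mark C: refs=K C I, marked=A B C D E I J K
Unmarked (collected): F G H L

Answer: A B C D E I J K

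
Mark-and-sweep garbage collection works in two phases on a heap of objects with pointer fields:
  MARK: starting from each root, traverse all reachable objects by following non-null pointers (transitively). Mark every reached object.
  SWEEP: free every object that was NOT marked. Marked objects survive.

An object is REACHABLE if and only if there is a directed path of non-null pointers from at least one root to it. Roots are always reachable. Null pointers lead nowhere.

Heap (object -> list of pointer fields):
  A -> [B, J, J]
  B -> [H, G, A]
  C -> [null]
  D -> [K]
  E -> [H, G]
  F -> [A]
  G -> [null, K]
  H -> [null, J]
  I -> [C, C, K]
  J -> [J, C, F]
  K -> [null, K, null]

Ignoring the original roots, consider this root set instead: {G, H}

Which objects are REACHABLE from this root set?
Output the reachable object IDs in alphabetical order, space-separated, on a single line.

Answer: A B C F G H J K

Derivation:
Roots: G H
Mark G: refs=null K, marked=G
Mark H: refs=null J, marked=G H
Mark K: refs=null K null, marked=G H K
Mark J: refs=J C F, marked=G H J K
Mark C: refs=null, marked=C G H J K
Mark F: refs=A, marked=C F G H J K
Mark A: refs=B J J, marked=A C F G H J K
Mark B: refs=H G A, marked=A B C F G H J K
Unmarked (collected): D E I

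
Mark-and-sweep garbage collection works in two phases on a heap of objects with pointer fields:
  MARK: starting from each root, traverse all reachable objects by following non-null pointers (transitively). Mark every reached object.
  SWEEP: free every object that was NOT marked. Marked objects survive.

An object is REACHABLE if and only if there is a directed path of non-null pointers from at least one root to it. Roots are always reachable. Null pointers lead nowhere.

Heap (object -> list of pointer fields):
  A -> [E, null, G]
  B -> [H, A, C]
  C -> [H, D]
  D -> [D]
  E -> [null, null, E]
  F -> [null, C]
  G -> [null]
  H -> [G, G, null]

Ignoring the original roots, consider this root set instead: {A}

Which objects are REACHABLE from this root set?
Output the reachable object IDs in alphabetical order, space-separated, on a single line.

Answer: A E G

Derivation:
Roots: A
Mark A: refs=E null G, marked=A
Mark E: refs=null null E, marked=A E
Mark G: refs=null, marked=A E G
Unmarked (collected): B C D F H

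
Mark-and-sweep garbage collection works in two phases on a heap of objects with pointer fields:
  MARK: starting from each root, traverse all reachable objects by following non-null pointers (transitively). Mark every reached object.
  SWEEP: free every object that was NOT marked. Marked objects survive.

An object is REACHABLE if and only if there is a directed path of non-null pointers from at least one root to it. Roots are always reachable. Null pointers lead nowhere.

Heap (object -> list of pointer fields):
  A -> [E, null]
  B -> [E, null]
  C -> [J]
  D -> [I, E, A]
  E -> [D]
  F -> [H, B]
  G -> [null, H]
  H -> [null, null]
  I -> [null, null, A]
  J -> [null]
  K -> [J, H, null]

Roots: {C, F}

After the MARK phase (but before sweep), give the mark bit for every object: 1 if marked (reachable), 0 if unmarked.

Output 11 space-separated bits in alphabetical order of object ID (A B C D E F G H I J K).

Roots: C F
Mark C: refs=J, marked=C
Mark F: refs=H B, marked=C F
Mark J: refs=null, marked=C F J
Mark H: refs=null null, marked=C F H J
Mark B: refs=E null, marked=B C F H J
Mark E: refs=D, marked=B C E F H J
Mark D: refs=I E A, marked=B C D E F H J
Mark I: refs=null null A, marked=B C D E F H I J
Mark A: refs=E null, marked=A B C D E F H I J
Unmarked (collected): G K

Answer: 1 1 1 1 1 1 0 1 1 1 0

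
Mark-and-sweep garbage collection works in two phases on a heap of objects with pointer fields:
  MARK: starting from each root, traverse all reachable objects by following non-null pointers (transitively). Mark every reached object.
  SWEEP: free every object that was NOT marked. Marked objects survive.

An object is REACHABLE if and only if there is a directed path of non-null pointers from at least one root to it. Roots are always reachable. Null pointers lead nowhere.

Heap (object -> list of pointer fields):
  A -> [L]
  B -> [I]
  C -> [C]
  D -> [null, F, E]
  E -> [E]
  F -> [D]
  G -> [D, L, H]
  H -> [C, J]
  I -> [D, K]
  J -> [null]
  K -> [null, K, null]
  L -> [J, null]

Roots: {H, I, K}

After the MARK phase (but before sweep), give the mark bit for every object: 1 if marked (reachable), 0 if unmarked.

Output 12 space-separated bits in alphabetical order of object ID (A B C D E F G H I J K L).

Answer: 0 0 1 1 1 1 0 1 1 1 1 0

Derivation:
Roots: H I K
Mark H: refs=C J, marked=H
Mark I: refs=D K, marked=H I
Mark K: refs=null K null, marked=H I K
Mark C: refs=C, marked=C H I K
Mark J: refs=null, marked=C H I J K
Mark D: refs=null F E, marked=C D H I J K
Mark F: refs=D, marked=C D F H I J K
Mark E: refs=E, marked=C D E F H I J K
Unmarked (collected): A B G L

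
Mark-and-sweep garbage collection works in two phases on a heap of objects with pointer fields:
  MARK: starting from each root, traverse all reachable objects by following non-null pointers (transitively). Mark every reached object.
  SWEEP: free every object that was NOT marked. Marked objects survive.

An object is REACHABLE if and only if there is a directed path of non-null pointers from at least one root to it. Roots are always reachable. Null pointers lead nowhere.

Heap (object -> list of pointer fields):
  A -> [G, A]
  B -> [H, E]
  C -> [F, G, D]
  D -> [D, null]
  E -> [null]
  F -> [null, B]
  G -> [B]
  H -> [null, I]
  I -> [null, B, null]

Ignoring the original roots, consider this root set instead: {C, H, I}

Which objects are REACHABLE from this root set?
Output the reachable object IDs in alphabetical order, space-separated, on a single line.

Answer: B C D E F G H I

Derivation:
Roots: C H I
Mark C: refs=F G D, marked=C
Mark H: refs=null I, marked=C H
Mark I: refs=null B null, marked=C H I
Mark F: refs=null B, marked=C F H I
Mark G: refs=B, marked=C F G H I
Mark D: refs=D null, marked=C D F G H I
Mark B: refs=H E, marked=B C D F G H I
Mark E: refs=null, marked=B C D E F G H I
Unmarked (collected): A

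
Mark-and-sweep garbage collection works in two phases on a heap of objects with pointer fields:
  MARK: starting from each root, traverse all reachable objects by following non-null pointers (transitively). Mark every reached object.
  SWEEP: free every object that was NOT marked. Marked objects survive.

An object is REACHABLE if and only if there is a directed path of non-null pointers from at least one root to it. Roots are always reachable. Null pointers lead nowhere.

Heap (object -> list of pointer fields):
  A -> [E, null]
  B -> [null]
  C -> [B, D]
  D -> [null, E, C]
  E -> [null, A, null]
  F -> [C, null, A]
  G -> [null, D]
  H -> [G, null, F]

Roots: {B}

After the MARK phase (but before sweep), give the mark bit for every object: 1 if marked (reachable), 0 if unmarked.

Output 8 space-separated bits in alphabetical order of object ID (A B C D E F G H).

Roots: B
Mark B: refs=null, marked=B
Unmarked (collected): A C D E F G H

Answer: 0 1 0 0 0 0 0 0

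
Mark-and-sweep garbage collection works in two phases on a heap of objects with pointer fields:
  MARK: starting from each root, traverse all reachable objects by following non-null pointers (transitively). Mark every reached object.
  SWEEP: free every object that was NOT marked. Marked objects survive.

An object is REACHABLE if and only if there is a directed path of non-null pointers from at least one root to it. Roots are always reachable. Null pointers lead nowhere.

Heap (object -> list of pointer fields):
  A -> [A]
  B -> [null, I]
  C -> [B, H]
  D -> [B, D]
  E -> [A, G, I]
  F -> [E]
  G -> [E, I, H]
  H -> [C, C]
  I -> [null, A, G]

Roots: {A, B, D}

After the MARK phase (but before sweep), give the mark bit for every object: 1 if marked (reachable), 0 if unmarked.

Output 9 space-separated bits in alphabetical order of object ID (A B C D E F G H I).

Answer: 1 1 1 1 1 0 1 1 1

Derivation:
Roots: A B D
Mark A: refs=A, marked=A
Mark B: refs=null I, marked=A B
Mark D: refs=B D, marked=A B D
Mark I: refs=null A G, marked=A B D I
Mark G: refs=E I H, marked=A B D G I
Mark E: refs=A G I, marked=A B D E G I
Mark H: refs=C C, marked=A B D E G H I
Mark C: refs=B H, marked=A B C D E G H I
Unmarked (collected): F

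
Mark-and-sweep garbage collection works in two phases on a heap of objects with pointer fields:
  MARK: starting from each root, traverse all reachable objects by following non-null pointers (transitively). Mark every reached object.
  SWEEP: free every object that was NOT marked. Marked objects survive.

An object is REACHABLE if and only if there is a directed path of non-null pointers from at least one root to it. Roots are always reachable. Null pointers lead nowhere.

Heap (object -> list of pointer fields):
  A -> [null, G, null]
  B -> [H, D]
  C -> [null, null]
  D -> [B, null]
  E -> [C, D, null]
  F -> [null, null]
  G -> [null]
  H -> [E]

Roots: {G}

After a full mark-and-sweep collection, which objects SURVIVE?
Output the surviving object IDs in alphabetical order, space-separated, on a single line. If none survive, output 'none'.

Roots: G
Mark G: refs=null, marked=G
Unmarked (collected): A B C D E F H

Answer: G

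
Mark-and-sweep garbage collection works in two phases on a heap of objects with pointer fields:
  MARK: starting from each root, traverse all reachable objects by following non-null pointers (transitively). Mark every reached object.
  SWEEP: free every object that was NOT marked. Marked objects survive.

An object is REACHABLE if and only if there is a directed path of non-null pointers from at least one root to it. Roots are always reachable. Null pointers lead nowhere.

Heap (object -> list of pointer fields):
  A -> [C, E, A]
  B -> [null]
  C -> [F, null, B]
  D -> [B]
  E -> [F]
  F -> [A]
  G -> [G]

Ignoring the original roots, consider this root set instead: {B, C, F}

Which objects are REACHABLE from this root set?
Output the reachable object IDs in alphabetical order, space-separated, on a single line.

Answer: A B C E F

Derivation:
Roots: B C F
Mark B: refs=null, marked=B
Mark C: refs=F null B, marked=B C
Mark F: refs=A, marked=B C F
Mark A: refs=C E A, marked=A B C F
Mark E: refs=F, marked=A B C E F
Unmarked (collected): D G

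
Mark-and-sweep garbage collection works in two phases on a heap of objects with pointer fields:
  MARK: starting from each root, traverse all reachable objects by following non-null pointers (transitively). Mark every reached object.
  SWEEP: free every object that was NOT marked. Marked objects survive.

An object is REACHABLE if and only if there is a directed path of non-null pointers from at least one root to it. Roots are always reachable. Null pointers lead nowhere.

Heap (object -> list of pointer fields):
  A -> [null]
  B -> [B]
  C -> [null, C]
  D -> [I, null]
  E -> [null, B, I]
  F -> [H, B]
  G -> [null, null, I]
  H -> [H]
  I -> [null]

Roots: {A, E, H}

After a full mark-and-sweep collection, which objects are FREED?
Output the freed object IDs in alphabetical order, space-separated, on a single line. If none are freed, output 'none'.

Answer: C D F G

Derivation:
Roots: A E H
Mark A: refs=null, marked=A
Mark E: refs=null B I, marked=A E
Mark H: refs=H, marked=A E H
Mark B: refs=B, marked=A B E H
Mark I: refs=null, marked=A B E H I
Unmarked (collected): C D F G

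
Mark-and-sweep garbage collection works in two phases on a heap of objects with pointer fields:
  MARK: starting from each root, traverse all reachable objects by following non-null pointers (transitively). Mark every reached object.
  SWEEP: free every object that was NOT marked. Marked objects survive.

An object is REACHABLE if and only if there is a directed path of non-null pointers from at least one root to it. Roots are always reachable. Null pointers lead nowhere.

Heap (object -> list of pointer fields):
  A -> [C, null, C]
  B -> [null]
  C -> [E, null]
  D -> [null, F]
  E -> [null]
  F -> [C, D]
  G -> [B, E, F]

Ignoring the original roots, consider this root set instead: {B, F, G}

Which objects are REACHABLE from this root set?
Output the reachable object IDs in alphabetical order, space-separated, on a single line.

Answer: B C D E F G

Derivation:
Roots: B F G
Mark B: refs=null, marked=B
Mark F: refs=C D, marked=B F
Mark G: refs=B E F, marked=B F G
Mark C: refs=E null, marked=B C F G
Mark D: refs=null F, marked=B C D F G
Mark E: refs=null, marked=B C D E F G
Unmarked (collected): A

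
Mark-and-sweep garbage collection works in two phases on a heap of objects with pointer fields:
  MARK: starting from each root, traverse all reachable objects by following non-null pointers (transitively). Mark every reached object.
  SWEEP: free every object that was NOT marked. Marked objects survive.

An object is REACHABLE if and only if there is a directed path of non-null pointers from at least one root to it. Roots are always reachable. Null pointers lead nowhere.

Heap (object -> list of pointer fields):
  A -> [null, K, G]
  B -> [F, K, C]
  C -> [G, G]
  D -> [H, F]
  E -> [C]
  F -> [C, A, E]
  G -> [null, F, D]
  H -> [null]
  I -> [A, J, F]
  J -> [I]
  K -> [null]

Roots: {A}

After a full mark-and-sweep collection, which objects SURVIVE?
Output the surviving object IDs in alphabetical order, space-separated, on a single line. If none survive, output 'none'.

Answer: A C D E F G H K

Derivation:
Roots: A
Mark A: refs=null K G, marked=A
Mark K: refs=null, marked=A K
Mark G: refs=null F D, marked=A G K
Mark F: refs=C A E, marked=A F G K
Mark D: refs=H F, marked=A D F G K
Mark C: refs=G G, marked=A C D F G K
Mark E: refs=C, marked=A C D E F G K
Mark H: refs=null, marked=A C D E F G H K
Unmarked (collected): B I J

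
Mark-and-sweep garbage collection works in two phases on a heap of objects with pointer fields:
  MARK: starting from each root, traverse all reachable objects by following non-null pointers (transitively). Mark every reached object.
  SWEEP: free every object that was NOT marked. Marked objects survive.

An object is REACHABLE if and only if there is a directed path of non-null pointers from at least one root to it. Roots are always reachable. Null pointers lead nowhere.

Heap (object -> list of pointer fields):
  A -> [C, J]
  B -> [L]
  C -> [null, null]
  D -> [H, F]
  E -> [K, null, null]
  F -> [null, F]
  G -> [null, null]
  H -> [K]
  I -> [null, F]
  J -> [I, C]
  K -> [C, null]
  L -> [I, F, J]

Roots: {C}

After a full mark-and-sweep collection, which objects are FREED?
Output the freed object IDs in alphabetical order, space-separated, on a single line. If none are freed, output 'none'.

Answer: A B D E F G H I J K L

Derivation:
Roots: C
Mark C: refs=null null, marked=C
Unmarked (collected): A B D E F G H I J K L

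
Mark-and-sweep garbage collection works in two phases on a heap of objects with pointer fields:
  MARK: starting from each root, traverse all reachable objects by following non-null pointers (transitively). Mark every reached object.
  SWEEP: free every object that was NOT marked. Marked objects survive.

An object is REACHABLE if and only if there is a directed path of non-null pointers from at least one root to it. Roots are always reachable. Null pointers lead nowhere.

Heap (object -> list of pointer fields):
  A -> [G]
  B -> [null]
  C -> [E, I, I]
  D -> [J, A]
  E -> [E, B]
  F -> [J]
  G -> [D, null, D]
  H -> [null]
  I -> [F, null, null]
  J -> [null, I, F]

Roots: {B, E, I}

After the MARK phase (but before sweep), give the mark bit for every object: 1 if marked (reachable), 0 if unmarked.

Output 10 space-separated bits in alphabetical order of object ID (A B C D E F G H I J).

Roots: B E I
Mark B: refs=null, marked=B
Mark E: refs=E B, marked=B E
Mark I: refs=F null null, marked=B E I
Mark F: refs=J, marked=B E F I
Mark J: refs=null I F, marked=B E F I J
Unmarked (collected): A C D G H

Answer: 0 1 0 0 1 1 0 0 1 1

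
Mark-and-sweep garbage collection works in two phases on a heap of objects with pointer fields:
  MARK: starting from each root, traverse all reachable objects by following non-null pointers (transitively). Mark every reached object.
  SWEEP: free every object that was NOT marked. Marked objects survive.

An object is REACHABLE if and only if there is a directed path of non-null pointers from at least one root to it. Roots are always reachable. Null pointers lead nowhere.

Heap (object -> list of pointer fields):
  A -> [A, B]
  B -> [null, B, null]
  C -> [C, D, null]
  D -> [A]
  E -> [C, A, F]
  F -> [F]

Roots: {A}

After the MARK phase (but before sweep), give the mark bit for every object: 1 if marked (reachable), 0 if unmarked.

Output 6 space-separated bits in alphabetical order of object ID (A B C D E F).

Answer: 1 1 0 0 0 0

Derivation:
Roots: A
Mark A: refs=A B, marked=A
Mark B: refs=null B null, marked=A B
Unmarked (collected): C D E F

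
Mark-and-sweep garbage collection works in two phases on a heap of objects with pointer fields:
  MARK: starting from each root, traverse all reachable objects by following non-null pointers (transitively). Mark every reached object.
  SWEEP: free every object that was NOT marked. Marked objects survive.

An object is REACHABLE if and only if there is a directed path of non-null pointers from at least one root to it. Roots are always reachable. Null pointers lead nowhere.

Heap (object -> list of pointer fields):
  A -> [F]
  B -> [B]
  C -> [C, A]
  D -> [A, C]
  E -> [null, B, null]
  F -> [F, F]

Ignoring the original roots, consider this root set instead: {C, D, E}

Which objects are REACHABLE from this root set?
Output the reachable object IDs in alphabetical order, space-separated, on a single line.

Answer: A B C D E F

Derivation:
Roots: C D E
Mark C: refs=C A, marked=C
Mark D: refs=A C, marked=C D
Mark E: refs=null B null, marked=C D E
Mark A: refs=F, marked=A C D E
Mark B: refs=B, marked=A B C D E
Mark F: refs=F F, marked=A B C D E F
Unmarked (collected): (none)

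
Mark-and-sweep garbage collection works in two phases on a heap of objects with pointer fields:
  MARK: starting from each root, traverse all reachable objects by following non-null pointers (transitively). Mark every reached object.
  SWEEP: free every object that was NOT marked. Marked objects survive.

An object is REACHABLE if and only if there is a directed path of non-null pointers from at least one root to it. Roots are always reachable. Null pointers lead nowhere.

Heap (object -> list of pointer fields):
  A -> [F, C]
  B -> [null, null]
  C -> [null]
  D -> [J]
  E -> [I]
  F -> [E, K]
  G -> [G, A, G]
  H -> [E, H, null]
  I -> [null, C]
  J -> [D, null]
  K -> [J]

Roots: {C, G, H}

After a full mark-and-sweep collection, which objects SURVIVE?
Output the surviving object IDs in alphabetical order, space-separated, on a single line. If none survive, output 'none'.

Roots: C G H
Mark C: refs=null, marked=C
Mark G: refs=G A G, marked=C G
Mark H: refs=E H null, marked=C G H
Mark A: refs=F C, marked=A C G H
Mark E: refs=I, marked=A C E G H
Mark F: refs=E K, marked=A C E F G H
Mark I: refs=null C, marked=A C E F G H I
Mark K: refs=J, marked=A C E F G H I K
Mark J: refs=D null, marked=A C E F G H I J K
Mark D: refs=J, marked=A C D E F G H I J K
Unmarked (collected): B

Answer: A C D E F G H I J K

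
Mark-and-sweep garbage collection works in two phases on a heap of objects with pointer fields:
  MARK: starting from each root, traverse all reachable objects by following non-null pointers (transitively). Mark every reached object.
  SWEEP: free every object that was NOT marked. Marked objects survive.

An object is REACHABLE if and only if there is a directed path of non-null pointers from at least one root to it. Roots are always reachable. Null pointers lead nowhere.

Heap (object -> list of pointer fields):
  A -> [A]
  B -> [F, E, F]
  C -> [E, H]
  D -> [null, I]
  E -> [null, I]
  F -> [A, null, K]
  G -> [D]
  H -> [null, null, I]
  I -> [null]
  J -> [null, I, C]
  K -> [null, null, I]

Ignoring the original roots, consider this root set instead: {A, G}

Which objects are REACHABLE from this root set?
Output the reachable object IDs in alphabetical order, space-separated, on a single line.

Roots: A G
Mark A: refs=A, marked=A
Mark G: refs=D, marked=A G
Mark D: refs=null I, marked=A D G
Mark I: refs=null, marked=A D G I
Unmarked (collected): B C E F H J K

Answer: A D G I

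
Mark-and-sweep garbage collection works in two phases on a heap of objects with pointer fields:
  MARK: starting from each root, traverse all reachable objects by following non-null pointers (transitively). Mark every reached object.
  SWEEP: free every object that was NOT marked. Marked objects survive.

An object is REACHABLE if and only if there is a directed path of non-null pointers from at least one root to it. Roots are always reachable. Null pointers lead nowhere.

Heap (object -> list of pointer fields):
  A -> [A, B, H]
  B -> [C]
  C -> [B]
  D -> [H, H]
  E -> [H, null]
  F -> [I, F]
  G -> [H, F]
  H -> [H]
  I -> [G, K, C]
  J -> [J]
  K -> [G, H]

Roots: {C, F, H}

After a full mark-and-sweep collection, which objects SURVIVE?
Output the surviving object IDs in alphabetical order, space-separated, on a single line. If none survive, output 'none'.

Answer: B C F G H I K

Derivation:
Roots: C F H
Mark C: refs=B, marked=C
Mark F: refs=I F, marked=C F
Mark H: refs=H, marked=C F H
Mark B: refs=C, marked=B C F H
Mark I: refs=G K C, marked=B C F H I
Mark G: refs=H F, marked=B C F G H I
Mark K: refs=G H, marked=B C F G H I K
Unmarked (collected): A D E J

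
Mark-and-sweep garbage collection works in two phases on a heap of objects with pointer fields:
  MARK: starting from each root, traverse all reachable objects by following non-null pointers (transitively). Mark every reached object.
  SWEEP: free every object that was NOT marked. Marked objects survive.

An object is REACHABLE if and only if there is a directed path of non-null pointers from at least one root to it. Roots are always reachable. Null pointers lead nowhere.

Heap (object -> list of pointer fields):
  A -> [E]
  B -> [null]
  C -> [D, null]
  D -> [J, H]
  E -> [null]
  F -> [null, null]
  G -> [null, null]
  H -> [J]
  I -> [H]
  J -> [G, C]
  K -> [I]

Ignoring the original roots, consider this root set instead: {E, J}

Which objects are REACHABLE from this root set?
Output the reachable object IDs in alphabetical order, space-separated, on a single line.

Roots: E J
Mark E: refs=null, marked=E
Mark J: refs=G C, marked=E J
Mark G: refs=null null, marked=E G J
Mark C: refs=D null, marked=C E G J
Mark D: refs=J H, marked=C D E G J
Mark H: refs=J, marked=C D E G H J
Unmarked (collected): A B F I K

Answer: C D E G H J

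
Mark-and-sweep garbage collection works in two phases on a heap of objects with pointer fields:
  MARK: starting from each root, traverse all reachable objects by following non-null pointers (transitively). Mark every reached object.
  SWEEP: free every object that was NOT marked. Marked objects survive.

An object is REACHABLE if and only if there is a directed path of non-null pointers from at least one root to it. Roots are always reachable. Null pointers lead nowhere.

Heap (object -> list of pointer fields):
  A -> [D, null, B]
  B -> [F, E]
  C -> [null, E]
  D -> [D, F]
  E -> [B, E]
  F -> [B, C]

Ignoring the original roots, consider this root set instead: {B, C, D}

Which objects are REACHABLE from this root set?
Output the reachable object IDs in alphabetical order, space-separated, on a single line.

Roots: B C D
Mark B: refs=F E, marked=B
Mark C: refs=null E, marked=B C
Mark D: refs=D F, marked=B C D
Mark F: refs=B C, marked=B C D F
Mark E: refs=B E, marked=B C D E F
Unmarked (collected): A

Answer: B C D E F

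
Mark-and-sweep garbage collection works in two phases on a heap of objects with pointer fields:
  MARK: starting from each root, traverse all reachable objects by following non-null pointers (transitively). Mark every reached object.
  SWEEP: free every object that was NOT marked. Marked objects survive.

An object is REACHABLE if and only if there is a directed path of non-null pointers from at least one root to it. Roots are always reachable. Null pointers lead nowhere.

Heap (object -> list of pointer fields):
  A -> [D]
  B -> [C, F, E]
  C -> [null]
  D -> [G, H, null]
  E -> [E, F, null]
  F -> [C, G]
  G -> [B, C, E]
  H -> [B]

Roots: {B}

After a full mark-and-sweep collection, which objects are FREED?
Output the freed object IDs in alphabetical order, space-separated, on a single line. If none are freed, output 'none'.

Roots: B
Mark B: refs=C F E, marked=B
Mark C: refs=null, marked=B C
Mark F: refs=C G, marked=B C F
Mark E: refs=E F null, marked=B C E F
Mark G: refs=B C E, marked=B C E F G
Unmarked (collected): A D H

Answer: A D H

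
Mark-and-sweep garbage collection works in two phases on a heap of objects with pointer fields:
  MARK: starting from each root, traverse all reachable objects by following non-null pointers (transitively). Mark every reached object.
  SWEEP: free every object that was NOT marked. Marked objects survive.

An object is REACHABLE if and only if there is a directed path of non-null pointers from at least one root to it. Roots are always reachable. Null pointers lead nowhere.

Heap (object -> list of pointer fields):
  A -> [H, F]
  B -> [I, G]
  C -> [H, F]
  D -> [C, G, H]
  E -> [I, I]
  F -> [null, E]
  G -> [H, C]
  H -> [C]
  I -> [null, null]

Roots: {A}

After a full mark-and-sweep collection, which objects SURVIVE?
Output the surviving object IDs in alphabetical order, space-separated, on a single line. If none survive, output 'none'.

Roots: A
Mark A: refs=H F, marked=A
Mark H: refs=C, marked=A H
Mark F: refs=null E, marked=A F H
Mark C: refs=H F, marked=A C F H
Mark E: refs=I I, marked=A C E F H
Mark I: refs=null null, marked=A C E F H I
Unmarked (collected): B D G

Answer: A C E F H I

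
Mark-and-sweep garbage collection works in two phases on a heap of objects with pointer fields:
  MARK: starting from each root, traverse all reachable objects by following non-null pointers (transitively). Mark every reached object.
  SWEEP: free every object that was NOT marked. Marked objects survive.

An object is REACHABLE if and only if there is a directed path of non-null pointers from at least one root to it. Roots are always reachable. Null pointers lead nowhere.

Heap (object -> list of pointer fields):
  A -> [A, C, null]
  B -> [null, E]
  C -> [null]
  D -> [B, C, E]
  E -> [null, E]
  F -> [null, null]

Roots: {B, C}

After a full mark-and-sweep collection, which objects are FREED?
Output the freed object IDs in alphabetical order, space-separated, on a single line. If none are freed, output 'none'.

Roots: B C
Mark B: refs=null E, marked=B
Mark C: refs=null, marked=B C
Mark E: refs=null E, marked=B C E
Unmarked (collected): A D F

Answer: A D F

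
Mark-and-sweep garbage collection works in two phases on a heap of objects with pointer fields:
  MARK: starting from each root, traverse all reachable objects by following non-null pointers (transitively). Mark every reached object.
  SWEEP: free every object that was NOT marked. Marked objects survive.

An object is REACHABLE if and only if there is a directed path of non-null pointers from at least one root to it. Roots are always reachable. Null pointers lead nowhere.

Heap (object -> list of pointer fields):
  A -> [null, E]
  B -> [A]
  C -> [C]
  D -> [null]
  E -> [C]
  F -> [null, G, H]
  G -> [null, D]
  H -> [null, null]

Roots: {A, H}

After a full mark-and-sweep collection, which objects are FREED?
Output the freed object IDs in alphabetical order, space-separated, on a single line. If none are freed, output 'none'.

Roots: A H
Mark A: refs=null E, marked=A
Mark H: refs=null null, marked=A H
Mark E: refs=C, marked=A E H
Mark C: refs=C, marked=A C E H
Unmarked (collected): B D F G

Answer: B D F G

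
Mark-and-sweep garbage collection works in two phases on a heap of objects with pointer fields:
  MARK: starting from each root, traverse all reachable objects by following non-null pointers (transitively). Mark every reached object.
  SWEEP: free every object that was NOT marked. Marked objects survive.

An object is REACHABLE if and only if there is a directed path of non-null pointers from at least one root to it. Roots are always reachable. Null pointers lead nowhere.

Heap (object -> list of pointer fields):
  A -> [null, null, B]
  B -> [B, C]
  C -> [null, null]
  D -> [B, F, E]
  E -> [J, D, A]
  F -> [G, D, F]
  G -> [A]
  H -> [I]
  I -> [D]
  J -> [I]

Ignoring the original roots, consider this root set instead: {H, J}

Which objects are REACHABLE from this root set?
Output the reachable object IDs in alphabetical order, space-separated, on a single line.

Answer: A B C D E F G H I J

Derivation:
Roots: H J
Mark H: refs=I, marked=H
Mark J: refs=I, marked=H J
Mark I: refs=D, marked=H I J
Mark D: refs=B F E, marked=D H I J
Mark B: refs=B C, marked=B D H I J
Mark F: refs=G D F, marked=B D F H I J
Mark E: refs=J D A, marked=B D E F H I J
Mark C: refs=null null, marked=B C D E F H I J
Mark G: refs=A, marked=B C D E F G H I J
Mark A: refs=null null B, marked=A B C D E F G H I J
Unmarked (collected): (none)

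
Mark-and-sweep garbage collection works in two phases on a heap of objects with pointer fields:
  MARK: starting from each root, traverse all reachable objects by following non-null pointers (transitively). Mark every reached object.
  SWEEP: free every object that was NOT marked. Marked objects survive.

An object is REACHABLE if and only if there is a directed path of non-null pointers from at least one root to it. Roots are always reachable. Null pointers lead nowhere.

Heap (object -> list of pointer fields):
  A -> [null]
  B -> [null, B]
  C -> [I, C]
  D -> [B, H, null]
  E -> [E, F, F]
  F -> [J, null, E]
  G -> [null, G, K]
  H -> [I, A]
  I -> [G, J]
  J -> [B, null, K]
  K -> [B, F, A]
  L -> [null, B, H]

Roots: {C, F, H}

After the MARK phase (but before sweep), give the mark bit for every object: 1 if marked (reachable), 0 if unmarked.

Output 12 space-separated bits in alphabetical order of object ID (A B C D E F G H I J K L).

Answer: 1 1 1 0 1 1 1 1 1 1 1 0

Derivation:
Roots: C F H
Mark C: refs=I C, marked=C
Mark F: refs=J null E, marked=C F
Mark H: refs=I A, marked=C F H
Mark I: refs=G J, marked=C F H I
Mark J: refs=B null K, marked=C F H I J
Mark E: refs=E F F, marked=C E F H I J
Mark A: refs=null, marked=A C E F H I J
Mark G: refs=null G K, marked=A C E F G H I J
Mark B: refs=null B, marked=A B C E F G H I J
Mark K: refs=B F A, marked=A B C E F G H I J K
Unmarked (collected): D L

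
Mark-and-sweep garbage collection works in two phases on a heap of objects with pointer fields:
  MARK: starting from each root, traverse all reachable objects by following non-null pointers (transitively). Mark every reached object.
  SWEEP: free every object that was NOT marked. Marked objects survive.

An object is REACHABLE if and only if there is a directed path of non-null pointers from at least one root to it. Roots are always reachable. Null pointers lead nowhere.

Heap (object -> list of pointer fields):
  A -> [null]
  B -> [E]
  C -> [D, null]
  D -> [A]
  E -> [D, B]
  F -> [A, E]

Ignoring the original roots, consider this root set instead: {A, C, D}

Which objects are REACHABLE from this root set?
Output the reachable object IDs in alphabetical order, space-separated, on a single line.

Roots: A C D
Mark A: refs=null, marked=A
Mark C: refs=D null, marked=A C
Mark D: refs=A, marked=A C D
Unmarked (collected): B E F

Answer: A C D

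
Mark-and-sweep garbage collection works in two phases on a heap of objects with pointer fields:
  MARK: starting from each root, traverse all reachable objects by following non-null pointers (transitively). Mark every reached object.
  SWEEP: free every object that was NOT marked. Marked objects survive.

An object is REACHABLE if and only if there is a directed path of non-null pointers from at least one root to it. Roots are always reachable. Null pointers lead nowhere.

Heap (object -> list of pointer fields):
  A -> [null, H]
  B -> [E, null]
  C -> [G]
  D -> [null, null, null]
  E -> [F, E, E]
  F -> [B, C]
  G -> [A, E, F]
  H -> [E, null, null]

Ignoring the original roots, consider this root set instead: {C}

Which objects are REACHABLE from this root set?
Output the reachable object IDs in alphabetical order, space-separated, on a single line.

Roots: C
Mark C: refs=G, marked=C
Mark G: refs=A E F, marked=C G
Mark A: refs=null H, marked=A C G
Mark E: refs=F E E, marked=A C E G
Mark F: refs=B C, marked=A C E F G
Mark H: refs=E null null, marked=A C E F G H
Mark B: refs=E null, marked=A B C E F G H
Unmarked (collected): D

Answer: A B C E F G H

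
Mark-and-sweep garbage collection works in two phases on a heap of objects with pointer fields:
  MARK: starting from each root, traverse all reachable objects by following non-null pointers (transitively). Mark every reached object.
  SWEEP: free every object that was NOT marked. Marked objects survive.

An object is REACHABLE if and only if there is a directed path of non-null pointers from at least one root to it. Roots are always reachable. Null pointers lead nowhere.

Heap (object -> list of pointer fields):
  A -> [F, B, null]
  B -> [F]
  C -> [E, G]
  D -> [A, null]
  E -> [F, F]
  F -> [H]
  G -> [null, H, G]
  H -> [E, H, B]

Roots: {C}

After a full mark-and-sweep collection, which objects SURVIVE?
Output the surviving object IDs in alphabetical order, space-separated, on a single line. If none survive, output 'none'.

Roots: C
Mark C: refs=E G, marked=C
Mark E: refs=F F, marked=C E
Mark G: refs=null H G, marked=C E G
Mark F: refs=H, marked=C E F G
Mark H: refs=E H B, marked=C E F G H
Mark B: refs=F, marked=B C E F G H
Unmarked (collected): A D

Answer: B C E F G H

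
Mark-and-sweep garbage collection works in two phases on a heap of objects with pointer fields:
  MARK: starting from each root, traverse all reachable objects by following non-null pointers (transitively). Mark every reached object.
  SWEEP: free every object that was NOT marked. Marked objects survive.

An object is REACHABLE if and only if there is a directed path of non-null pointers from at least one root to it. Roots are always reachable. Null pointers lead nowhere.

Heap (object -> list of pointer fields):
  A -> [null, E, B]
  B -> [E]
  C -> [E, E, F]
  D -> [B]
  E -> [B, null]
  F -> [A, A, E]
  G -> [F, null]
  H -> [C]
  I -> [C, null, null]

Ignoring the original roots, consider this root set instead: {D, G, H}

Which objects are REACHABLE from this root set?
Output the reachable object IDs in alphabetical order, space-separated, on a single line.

Answer: A B C D E F G H

Derivation:
Roots: D G H
Mark D: refs=B, marked=D
Mark G: refs=F null, marked=D G
Mark H: refs=C, marked=D G H
Mark B: refs=E, marked=B D G H
Mark F: refs=A A E, marked=B D F G H
Mark C: refs=E E F, marked=B C D F G H
Mark E: refs=B null, marked=B C D E F G H
Mark A: refs=null E B, marked=A B C D E F G H
Unmarked (collected): I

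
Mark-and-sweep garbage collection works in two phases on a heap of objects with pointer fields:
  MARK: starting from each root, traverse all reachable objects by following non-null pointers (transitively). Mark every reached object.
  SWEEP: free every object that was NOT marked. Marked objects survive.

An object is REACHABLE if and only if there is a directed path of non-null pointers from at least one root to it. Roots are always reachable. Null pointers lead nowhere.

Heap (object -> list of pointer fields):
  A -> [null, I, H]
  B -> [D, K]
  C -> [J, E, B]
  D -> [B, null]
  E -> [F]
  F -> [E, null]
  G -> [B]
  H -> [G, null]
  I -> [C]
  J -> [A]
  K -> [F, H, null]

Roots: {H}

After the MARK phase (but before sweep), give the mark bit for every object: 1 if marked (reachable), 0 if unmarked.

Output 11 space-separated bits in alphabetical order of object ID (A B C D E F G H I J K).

Answer: 0 1 0 1 1 1 1 1 0 0 1

Derivation:
Roots: H
Mark H: refs=G null, marked=H
Mark G: refs=B, marked=G H
Mark B: refs=D K, marked=B G H
Mark D: refs=B null, marked=B D G H
Mark K: refs=F H null, marked=B D G H K
Mark F: refs=E null, marked=B D F G H K
Mark E: refs=F, marked=B D E F G H K
Unmarked (collected): A C I J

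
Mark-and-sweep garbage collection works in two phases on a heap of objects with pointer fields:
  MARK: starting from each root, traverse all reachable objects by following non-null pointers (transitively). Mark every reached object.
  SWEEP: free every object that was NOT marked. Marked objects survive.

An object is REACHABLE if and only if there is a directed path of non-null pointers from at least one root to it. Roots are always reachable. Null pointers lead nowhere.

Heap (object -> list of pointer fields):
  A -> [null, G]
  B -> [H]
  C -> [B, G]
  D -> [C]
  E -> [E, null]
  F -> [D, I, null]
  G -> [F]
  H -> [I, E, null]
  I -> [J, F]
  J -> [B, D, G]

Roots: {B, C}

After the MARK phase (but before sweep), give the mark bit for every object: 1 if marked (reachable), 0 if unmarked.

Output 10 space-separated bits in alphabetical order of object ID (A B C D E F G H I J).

Answer: 0 1 1 1 1 1 1 1 1 1

Derivation:
Roots: B C
Mark B: refs=H, marked=B
Mark C: refs=B G, marked=B C
Mark H: refs=I E null, marked=B C H
Mark G: refs=F, marked=B C G H
Mark I: refs=J F, marked=B C G H I
Mark E: refs=E null, marked=B C E G H I
Mark F: refs=D I null, marked=B C E F G H I
Mark J: refs=B D G, marked=B C E F G H I J
Mark D: refs=C, marked=B C D E F G H I J
Unmarked (collected): A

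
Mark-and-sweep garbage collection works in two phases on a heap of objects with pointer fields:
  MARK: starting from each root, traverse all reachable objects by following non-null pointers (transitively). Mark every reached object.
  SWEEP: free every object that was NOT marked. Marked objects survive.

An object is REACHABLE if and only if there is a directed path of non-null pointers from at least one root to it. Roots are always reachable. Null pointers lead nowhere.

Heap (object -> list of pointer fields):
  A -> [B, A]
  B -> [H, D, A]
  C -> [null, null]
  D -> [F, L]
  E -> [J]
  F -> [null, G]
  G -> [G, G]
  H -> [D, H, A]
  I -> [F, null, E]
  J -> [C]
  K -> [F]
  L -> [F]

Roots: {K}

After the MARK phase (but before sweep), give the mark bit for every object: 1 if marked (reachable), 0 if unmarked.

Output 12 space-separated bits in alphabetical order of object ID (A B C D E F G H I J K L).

Roots: K
Mark K: refs=F, marked=K
Mark F: refs=null G, marked=F K
Mark G: refs=G G, marked=F G K
Unmarked (collected): A B C D E H I J L

Answer: 0 0 0 0 0 1 1 0 0 0 1 0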